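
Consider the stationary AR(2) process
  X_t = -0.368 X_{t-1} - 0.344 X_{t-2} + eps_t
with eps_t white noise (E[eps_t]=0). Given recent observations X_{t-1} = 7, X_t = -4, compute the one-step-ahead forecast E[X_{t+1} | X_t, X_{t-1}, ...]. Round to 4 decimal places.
E[X_{t+1} \mid \mathcal F_t] = -0.9360

For an AR(p) model X_t = c + sum_i phi_i X_{t-i} + eps_t, the
one-step-ahead conditional mean is
  E[X_{t+1} | X_t, ...] = c + sum_i phi_i X_{t+1-i}.
Substitute known values:
  E[X_{t+1} | ...] = (-0.368) * (-4) + (-0.344) * (7)
                   = -0.9360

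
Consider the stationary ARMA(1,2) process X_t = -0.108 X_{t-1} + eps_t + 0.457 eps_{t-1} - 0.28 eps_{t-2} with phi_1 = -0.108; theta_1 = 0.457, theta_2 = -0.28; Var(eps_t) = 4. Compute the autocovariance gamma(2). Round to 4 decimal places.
\gamma(2) = -1.2181

Multiply the model equation by X_{t-k} and take expectations. With theta_0 = psi_0 = 1 and psi_j the MA(infinity) weights, this gives
  gamma(k) - sum_i phi_i gamma(k-i) = c_k,
  c_k = sigma^2 * sum_{j=k..q} theta_j psi_{j-k}   (c_k = 0 for k > q),
using gamma(-m) = gamma(m).
psi-weights needed (psi_j = theta_j + sum_i phi_i psi_{j-i}):
  psi_1 = theta_1 + phi_1 = 0.457 + (-0.108) = 0.349
  psi_2 = theta_2 + phi_1 psi_1 = -0.28 + (-0.108)(0.349) = -0.317692
Right-hand sides:
  c_0 = sigma^2 (1 + theta_1 psi_1 + theta_2 psi_2) = 4 * (1 + (0.457)(0.349) + (-0.28)(-0.317692)) = 4 * 1.248447 = 4.993787
  c_1 = sigma^2 (theta_1 + theta_2 psi_1) = 4 * (0.457 + (-0.28)(0.349)) = 1.43712
  c_2 = sigma^2 theta_2 = 4 * (-0.28) = -1.12
Equations for k = 0 and k = 1 (AR order 1):
  gamma(0) = phi_1 gamma(1) + c_0
  gamma(1) = phi_1 gamma(0) + c_1
Substituting the second into the first: gamma(0) (1 - phi_1^2) = c_0 + phi_1 c_1, so
  gamma(0) = (c_0 + phi_1 c_1) / (1 - phi_1^2) = (4.993787 + (-0.108)(1.43712)) / (1 - (-0.108)^2) = 4.838578 / 0.988336 = 4.895681.
  gamma(1) = phi_1 gamma(0) + c_1 = (-0.108)(4.895681) + (1.43712) = 0.908386.
For k = 2: gamma(2) = phi_1 gamma(1) + c_2
  = (-0.108)(0.908386) + (-1.12) = -1.218106.
Therefore gamma(2) = -1.2181 (to 4 decimal places).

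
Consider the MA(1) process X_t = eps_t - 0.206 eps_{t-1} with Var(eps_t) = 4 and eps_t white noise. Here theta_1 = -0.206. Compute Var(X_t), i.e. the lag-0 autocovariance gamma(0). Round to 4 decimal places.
\gamma(0) = 4.1697

For an MA(q) process X_t = eps_t + sum_i theta_i eps_{t-i} with
Var(eps_t) = sigma^2, the variance is
  gamma(0) = sigma^2 * (1 + sum_i theta_i^2).
  sum_i theta_i^2 = (-0.206)^2 = 0.042436.
  gamma(0) = 4 * (1 + 0.042436) = 4 * 1.042436 = 4.169744, which rounds to 4.1697.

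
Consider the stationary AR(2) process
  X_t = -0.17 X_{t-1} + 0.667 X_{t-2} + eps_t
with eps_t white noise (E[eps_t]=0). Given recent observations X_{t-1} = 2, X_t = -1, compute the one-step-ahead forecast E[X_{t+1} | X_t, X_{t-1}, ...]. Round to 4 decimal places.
E[X_{t+1} \mid \mathcal F_t] = 1.5040

For an AR(p) model X_t = c + sum_i phi_i X_{t-i} + eps_t, the
one-step-ahead conditional mean is
  E[X_{t+1} | X_t, ...] = c + sum_i phi_i X_{t+1-i}.
Substitute known values:
  E[X_{t+1} | ...] = (-0.17) * (-1) + (0.667) * (2)
                   = 1.5040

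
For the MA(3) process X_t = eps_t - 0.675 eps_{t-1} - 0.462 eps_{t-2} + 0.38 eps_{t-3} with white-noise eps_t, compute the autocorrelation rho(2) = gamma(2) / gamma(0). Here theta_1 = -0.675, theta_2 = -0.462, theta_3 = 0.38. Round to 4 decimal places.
\rho(2) = -0.3962

For an MA(q) process with theta_0 = 1, the autocovariance is
  gamma(k) = sigma^2 * sum_{i=0..q-k} theta_i * theta_{i+k},
and rho(k) = gamma(k) / gamma(0). Sigma^2 cancels.
  numerator   = (1)*(-0.462) + (-0.675)*(0.38) = -0.7185.
  denominator = (1)^2 + (-0.675)^2 + (-0.462)^2 + (0.38)^2 = 1.813469.
  rho(2) = -0.7185 / 1.813469 = -0.3962.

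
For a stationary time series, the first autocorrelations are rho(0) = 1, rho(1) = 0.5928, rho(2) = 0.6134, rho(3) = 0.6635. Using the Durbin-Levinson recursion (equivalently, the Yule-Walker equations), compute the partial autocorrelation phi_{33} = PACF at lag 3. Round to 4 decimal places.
\phi_{33} = 0.3819

The PACF at lag k is phi_{kk}, the last component of the solution
to the Yule-Walker system G_k phi = r_k where
  (G_k)_{ij} = rho(|i - j|), (r_k)_i = rho(i), i,j = 1..k.
Equivalently, Durbin-Levinson gives phi_{kk} iteratively:
  phi_{11} = rho(1)
  phi_{kk} = [rho(k) - sum_{j=1..k-1} phi_{k-1,j} rho(k-j)]
            / [1 - sum_{j=1..k-1} phi_{k-1,j} rho(j)],
  phi_{k,j} = phi_{k-1,j} - phi_{kk} phi_{k-1,k-j},  j = 1..k-1.
Step k = 1:
  phi_11 = rho(1) = 0.5928.
Step k = 2:
  phi_22 = [rho(2) - phi_11 rho(1)] / [1 - phi_11 rho(1)] = [0.6134 - (0.5928)(0.5928)] / [1 - (0.5928)(0.5928)]
         = 0.26198816 / 0.64858816 = 0.403936.
  Update: phi_21 = phi_11 - phi_22 phi_11 = 0.5928 - (0.403936)(0.5928) = 0.353347.
Step k = 3:
  phi_33 = [rho(3) - phi_21 rho(2) - phi_22 rho(1)] / [1 - phi_21 rho(1) - phi_22 rho(2)]
    numerator   = 0.6635 - (0.353347)(0.6134) - (0.403936)(0.5928) = 0.20730383
    denominator = 1 - (0.353347)(0.5928) - (0.403936)(0.6134) = 0.54276169
  phi_33 = 0.20730383 / 0.54276169 = 0.3819.
Therefore phi_{33} = 0.3819.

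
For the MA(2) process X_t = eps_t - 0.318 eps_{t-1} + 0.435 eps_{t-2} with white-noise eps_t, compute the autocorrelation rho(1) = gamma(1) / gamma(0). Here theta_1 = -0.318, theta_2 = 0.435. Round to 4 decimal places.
\rho(1) = -0.3536

For an MA(q) process with theta_0 = 1, the autocovariance is
  gamma(k) = sigma^2 * sum_{i=0..q-k} theta_i * theta_{i+k},
and rho(k) = gamma(k) / gamma(0). Sigma^2 cancels.
  numerator   = (1)*(-0.318) + (-0.318)*(0.435) = -0.45633.
  denominator = (1)^2 + (-0.318)^2 + (0.435)^2 = 1.290349.
  rho(1) = -0.45633 / 1.290349 = -0.3536.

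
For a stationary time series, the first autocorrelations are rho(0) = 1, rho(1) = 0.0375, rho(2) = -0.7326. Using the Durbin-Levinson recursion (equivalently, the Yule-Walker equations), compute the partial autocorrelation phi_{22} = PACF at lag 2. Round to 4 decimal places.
\phi_{22} = -0.7350

The PACF at lag k is phi_{kk}, the last component of the solution
to the Yule-Walker system G_k phi = r_k where
  (G_k)_{ij} = rho(|i - j|), (r_k)_i = rho(i), i,j = 1..k.
Equivalently, Durbin-Levinson gives phi_{kk} iteratively:
  phi_{11} = rho(1)
  phi_{kk} = [rho(k) - sum_{j=1..k-1} phi_{k-1,j} rho(k-j)]
            / [1 - sum_{j=1..k-1} phi_{k-1,j} rho(j)],
  phi_{k,j} = phi_{k-1,j} - phi_{kk} phi_{k-1,k-j},  j = 1..k-1.
Step k = 1:
  phi_11 = rho(1) = 0.0375.
Step k = 2:
  phi_22 = [rho(2) - phi_11 rho(1)] / [1 - phi_11 rho(1)] = [-0.7326 - (0.0375)(0.0375)] / [1 - (0.0375)(0.0375)]
         = -0.73400625 / 0.99859375 = -0.735.
Therefore phi_{22} = -0.7350.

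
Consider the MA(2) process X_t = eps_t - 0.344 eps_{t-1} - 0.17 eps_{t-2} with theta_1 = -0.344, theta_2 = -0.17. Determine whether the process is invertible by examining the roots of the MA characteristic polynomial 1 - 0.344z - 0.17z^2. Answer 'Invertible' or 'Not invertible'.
\text{Invertible}

The MA(q) characteristic polynomial is P(z) = 1 - 0.344z - 0.17z^2.
Invertibility requires all roots to lie outside the unit circle, i.e. |z| > 1 for every root.
Set 1 + (-0.344) z + (-0.17) z^2 = 0, i.e. a z^2 + b z + c = 0 with a = -0.17, b = -0.344, c = 1.
Discriminant D = b^2 - 4ac = (-0.344)^2 - 4*(-0.17)*1 = 0.118336 - (-0.68) = 0.798336.
D >= 0, so the roots are real: z = (-b +/- sqrt(D)) / (2a) = (0.344 +/- 0.893497) / (-0.34).
  z_1 = (0.344 + 0.893497) / (-0.34) = -3.6397,   |z_1| = 3.6397.
  z_2 = (0.344 - 0.893497) / (-0.34) = 1.6162,   |z_2| = 1.6162.
Moduli of all roots: 3.6397, 1.6162.
All moduli strictly greater than 1? Yes.
Verdict: Invertible.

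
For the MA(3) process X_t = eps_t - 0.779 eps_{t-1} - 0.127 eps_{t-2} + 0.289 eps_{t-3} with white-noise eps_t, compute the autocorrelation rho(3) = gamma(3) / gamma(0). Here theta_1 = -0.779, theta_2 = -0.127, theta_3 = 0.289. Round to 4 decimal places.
\rho(3) = 0.1694

For an MA(q) process with theta_0 = 1, the autocovariance is
  gamma(k) = sigma^2 * sum_{i=0..q-k} theta_i * theta_{i+k},
and rho(k) = gamma(k) / gamma(0). Sigma^2 cancels.
  numerator   = (1)*(0.289) = 0.289.
  denominator = (1)^2 + (-0.779)^2 + (-0.127)^2 + (0.289)^2 = 1.706491.
  rho(3) = 0.289 / 1.706491 = 0.1694.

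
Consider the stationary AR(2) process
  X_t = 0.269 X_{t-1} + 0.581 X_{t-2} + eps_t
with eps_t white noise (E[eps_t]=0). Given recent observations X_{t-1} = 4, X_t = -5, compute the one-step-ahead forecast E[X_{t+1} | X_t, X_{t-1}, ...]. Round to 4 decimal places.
E[X_{t+1} \mid \mathcal F_t] = 0.9790

For an AR(p) model X_t = c + sum_i phi_i X_{t-i} + eps_t, the
one-step-ahead conditional mean is
  E[X_{t+1} | X_t, ...] = c + sum_i phi_i X_{t+1-i}.
Substitute known values:
  E[X_{t+1} | ...] = (0.269) * (-5) + (0.581) * (4)
                   = 0.9790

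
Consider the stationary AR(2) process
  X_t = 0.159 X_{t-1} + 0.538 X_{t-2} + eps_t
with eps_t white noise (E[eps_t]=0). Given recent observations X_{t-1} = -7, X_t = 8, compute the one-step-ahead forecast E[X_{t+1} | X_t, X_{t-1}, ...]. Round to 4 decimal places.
E[X_{t+1} \mid \mathcal F_t] = -2.4940

For an AR(p) model X_t = c + sum_i phi_i X_{t-i} + eps_t, the
one-step-ahead conditional mean is
  E[X_{t+1} | X_t, ...] = c + sum_i phi_i X_{t+1-i}.
Substitute known values:
  E[X_{t+1} | ...] = (0.159) * (8) + (0.538) * (-7)
                   = -2.4940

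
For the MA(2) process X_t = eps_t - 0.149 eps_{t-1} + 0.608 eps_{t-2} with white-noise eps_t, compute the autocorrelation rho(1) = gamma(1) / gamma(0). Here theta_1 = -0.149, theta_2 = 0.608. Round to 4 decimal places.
\rho(1) = -0.1721

For an MA(q) process with theta_0 = 1, the autocovariance is
  gamma(k) = sigma^2 * sum_{i=0..q-k} theta_i * theta_{i+k},
and rho(k) = gamma(k) / gamma(0). Sigma^2 cancels.
  numerator   = (1)*(-0.149) + (-0.149)*(0.608) = -0.239592.
  denominator = (1)^2 + (-0.149)^2 + (0.608)^2 = 1.391865.
  rho(1) = -0.239592 / 1.391865 = -0.1721.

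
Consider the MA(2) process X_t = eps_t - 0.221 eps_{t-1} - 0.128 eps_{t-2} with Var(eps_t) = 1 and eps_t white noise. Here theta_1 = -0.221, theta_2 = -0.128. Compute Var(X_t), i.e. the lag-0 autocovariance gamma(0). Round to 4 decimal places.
\gamma(0) = 1.0652

For an MA(q) process X_t = eps_t + sum_i theta_i eps_{t-i} with
Var(eps_t) = sigma^2, the variance is
  gamma(0) = sigma^2 * (1 + sum_i theta_i^2).
  sum_i theta_i^2 = (-0.221)^2 + (-0.128)^2 = 0.048841 + 0.016384 = 0.065225.
  gamma(0) = 1 * (1 + 0.065225) = 1 * 1.065225 = 1.065225, which rounds to 1.0652.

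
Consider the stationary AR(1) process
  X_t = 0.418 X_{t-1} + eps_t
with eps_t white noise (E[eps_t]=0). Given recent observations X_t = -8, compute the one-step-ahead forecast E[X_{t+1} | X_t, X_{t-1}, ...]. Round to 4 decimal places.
E[X_{t+1} \mid \mathcal F_t] = -3.3440

For an AR(p) model X_t = c + sum_i phi_i X_{t-i} + eps_t, the
one-step-ahead conditional mean is
  E[X_{t+1} | X_t, ...] = c + sum_i phi_i X_{t+1-i}.
Substitute known values:
  E[X_{t+1} | ...] = (0.418) * (-8)
                   = -3.3440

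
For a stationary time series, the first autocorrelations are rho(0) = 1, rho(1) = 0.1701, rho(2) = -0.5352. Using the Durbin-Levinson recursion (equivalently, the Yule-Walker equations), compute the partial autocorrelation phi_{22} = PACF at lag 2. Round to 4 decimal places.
\phi_{22} = -0.5809

The PACF at lag k is phi_{kk}, the last component of the solution
to the Yule-Walker system G_k phi = r_k where
  (G_k)_{ij} = rho(|i - j|), (r_k)_i = rho(i), i,j = 1..k.
Equivalently, Durbin-Levinson gives phi_{kk} iteratively:
  phi_{11} = rho(1)
  phi_{kk} = [rho(k) - sum_{j=1..k-1} phi_{k-1,j} rho(k-j)]
            / [1 - sum_{j=1..k-1} phi_{k-1,j} rho(j)],
  phi_{k,j} = phi_{k-1,j} - phi_{kk} phi_{k-1,k-j},  j = 1..k-1.
Step k = 1:
  phi_11 = rho(1) = 0.1701.
Step k = 2:
  phi_22 = [rho(2) - phi_11 rho(1)] / [1 - phi_11 rho(1)] = [-0.5352 - (0.1701)(0.1701)] / [1 - (0.1701)(0.1701)]
         = -0.56413401 / 0.97106599 = -0.5809.
Therefore phi_{22} = -0.5809.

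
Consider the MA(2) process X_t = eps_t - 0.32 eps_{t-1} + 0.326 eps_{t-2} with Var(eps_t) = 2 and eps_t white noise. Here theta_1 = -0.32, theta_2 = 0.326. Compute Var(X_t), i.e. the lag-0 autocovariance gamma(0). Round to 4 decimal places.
\gamma(0) = 2.4174

For an MA(q) process X_t = eps_t + sum_i theta_i eps_{t-i} with
Var(eps_t) = sigma^2, the variance is
  gamma(0) = sigma^2 * (1 + sum_i theta_i^2).
  sum_i theta_i^2 = (-0.32)^2 + (0.326)^2 = 0.1024 + 0.106276 = 0.208676.
  gamma(0) = 2 * (1 + 0.208676) = 2 * 1.208676 = 2.417352, which rounds to 2.4174.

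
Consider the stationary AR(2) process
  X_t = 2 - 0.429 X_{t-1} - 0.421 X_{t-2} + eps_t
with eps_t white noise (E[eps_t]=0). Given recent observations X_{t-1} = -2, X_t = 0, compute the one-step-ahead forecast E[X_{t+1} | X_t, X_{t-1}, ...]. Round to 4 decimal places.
E[X_{t+1} \mid \mathcal F_t] = 2.8420

For an AR(p) model X_t = c + sum_i phi_i X_{t-i} + eps_t, the
one-step-ahead conditional mean is
  E[X_{t+1} | X_t, ...] = c + sum_i phi_i X_{t+1-i}.
Substitute known values:
  E[X_{t+1} | ...] = 2 + (-0.429) * (0) + (-0.421) * (-2)
                   = 2.8420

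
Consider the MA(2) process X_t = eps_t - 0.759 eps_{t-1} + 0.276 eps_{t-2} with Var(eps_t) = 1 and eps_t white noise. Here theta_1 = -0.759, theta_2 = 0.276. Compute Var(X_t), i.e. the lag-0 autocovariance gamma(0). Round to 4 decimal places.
\gamma(0) = 1.6523

For an MA(q) process X_t = eps_t + sum_i theta_i eps_{t-i} with
Var(eps_t) = sigma^2, the variance is
  gamma(0) = sigma^2 * (1 + sum_i theta_i^2).
  sum_i theta_i^2 = (-0.759)^2 + (0.276)^2 = 0.576081 + 0.076176 = 0.652257.
  gamma(0) = 1 * (1 + 0.652257) = 1 * 1.652257 = 1.652257, which rounds to 1.6523.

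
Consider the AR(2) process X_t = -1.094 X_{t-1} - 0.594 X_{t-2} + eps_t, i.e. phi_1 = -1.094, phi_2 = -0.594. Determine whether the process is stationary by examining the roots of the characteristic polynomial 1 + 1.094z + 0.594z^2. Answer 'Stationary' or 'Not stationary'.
\text{Stationary}

The AR(p) characteristic polynomial is P(z) = 1 + 1.094z + 0.594z^2.
Stationarity requires all roots to lie outside the unit circle, i.e. |z| > 1 for every root.
Set 1 + (1.094) z + (0.594) z^2 = 0, i.e. a z^2 + b z + c = 0 with a = 0.594, b = 1.094, c = 1.
Discriminant D = b^2 - 4ac = (1.094)^2 - 4*(0.594)*1 = 1.196836 - (2.376) = -1.179164.
D < 0, so the roots are the complex-conjugate pair z = (-b +/- i sqrt(-D)) / (2a) = -0.9209 +/- 0.9141i.
For a conjugate pair |z|^2 = z * conj(z) = (product of roots) = c/a = 1/(0.594) = 1.683502, so |z| = sqrt(1.683502) = 1.2975 for both roots.
Moduli of all roots: 1.2975, 1.2975.
All moduli strictly greater than 1? Yes.
Verdict: Stationary.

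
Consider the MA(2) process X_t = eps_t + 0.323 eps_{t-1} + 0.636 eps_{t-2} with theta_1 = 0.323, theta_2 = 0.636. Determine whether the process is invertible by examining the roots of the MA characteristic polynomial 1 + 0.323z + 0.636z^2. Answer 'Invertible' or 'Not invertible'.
\text{Invertible}

The MA(q) characteristic polynomial is P(z) = 1 + 0.323z + 0.636z^2.
Invertibility requires all roots to lie outside the unit circle, i.e. |z| > 1 for every root.
Set 1 + (0.323) z + (0.636) z^2 = 0, i.e. a z^2 + b z + c = 0 with a = 0.636, b = 0.323, c = 1.
Discriminant D = b^2 - 4ac = (0.323)^2 - 4*(0.636)*1 = 0.104329 - (2.544) = -2.439671.
D < 0, so the roots are the complex-conjugate pair z = (-b +/- i sqrt(-D)) / (2a) = -0.2539 +/- 1.2279i.
For a conjugate pair |z|^2 = z * conj(z) = (product of roots) = c/a = 1/(0.636) = 1.572327, so |z| = sqrt(1.572327) = 1.2539 for both roots.
Moduli of all roots: 1.2539, 1.2539.
All moduli strictly greater than 1? Yes.
Verdict: Invertible.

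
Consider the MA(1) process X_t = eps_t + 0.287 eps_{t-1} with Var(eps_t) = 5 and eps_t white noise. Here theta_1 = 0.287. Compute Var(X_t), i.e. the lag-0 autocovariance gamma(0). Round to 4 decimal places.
\gamma(0) = 5.4118

For an MA(q) process X_t = eps_t + sum_i theta_i eps_{t-i} with
Var(eps_t) = sigma^2, the variance is
  gamma(0) = sigma^2 * (1 + sum_i theta_i^2).
  sum_i theta_i^2 = (0.287)^2 = 0.082369.
  gamma(0) = 5 * (1 + 0.082369) = 5 * 1.082369 = 5.411845, which rounds to 5.4118.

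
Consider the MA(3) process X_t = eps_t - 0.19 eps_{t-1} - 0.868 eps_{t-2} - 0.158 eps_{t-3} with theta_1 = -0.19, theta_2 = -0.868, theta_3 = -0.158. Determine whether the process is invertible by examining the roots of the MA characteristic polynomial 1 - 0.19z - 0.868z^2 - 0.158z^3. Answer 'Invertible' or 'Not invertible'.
\text{Not invertible}

The MA(q) characteristic polynomial is P(z) = 1 - 0.19z - 0.868z^2 - 0.158z^3.
Invertibility requires all roots to lie outside the unit circle, i.e. |z| > 1 for every root.
Degree 3: look for a simple real root z0 first, then factor out (1 - z/z0) and solve the remaining quadratic.
Testing z0 = -5: P(-5) = 1 + (-0.19)(-5) + (-0.868)(-5)^2 + (-0.158)(-5)^3
  = 1 + (0.95) + (-21.7) + (19.75) = 0.  So z_0 = -5 is a root, |z_0| = 5.
Divide out the factor (1 + 0.2 z) = (1 - z/z0) (since 1/z0 = -0.2):
  P(z) = (1 + 0.2 z)(1 + (-0.39) z + (-0.79) z^2)
  [check: z-coef -0.39 - (-0.2) = -0.19; z^2-coef -0.79 - (-0.2)(-0.39) = -0.868; z^3-coef -(-0.2)(-0.79) = -0.158.]
Remaining roots from the quadratic factor 1 + (-0.39) z + (-0.79) z^2:
  Set 1 + (-0.39) z + (-0.79) z^2 = 0, i.e. a z^2 + b z + c = 0 with a = -0.79, b = -0.39, c = 1.
  Discriminant D = b^2 - 4ac = (-0.39)^2 - 4*(-0.79)*1 = 0.1521 - (-3.16) = 3.3121.
  D >= 0, so the roots are real: z = (-b +/- sqrt(D)) / (2a) = (0.39 +/- 1.819918) / (-1.58).
    z_1 = (0.39 + 1.819918) / (-1.58) = -1.3987,   |z_1| = 1.3987.
    z_2 = (0.39 - 1.819918) / (-1.58) = 0.905,   |z_2| = 0.905.
Moduli of all roots: 5.0000, 1.3987, 0.9050.
All moduli strictly greater than 1? No.
Verdict: Not invertible.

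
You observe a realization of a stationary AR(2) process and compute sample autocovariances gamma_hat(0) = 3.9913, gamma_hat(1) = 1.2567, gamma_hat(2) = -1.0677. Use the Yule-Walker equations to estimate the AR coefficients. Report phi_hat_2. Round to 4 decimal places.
\hat\phi_{2} = -0.4070

The Yule-Walker equations for an AR(p) process read, in matrix form,
  Gamma_p phi = r_p,   with   (Gamma_p)_{ij} = gamma(|i - j|),
                       (r_p)_i = gamma(i),   i,j = 1..p.
Substitute the sample gammas (Toeplitz matrix and right-hand side of size 2):
  Gamma_p = [[3.9913, 1.2567], [1.2567, 3.9913]]
  r_p     = [1.2567, -1.0677]
Written out:
  3.9913 phi_1 + 1.2567 phi_2 = 1.2567
  1.2567 phi_1 + 3.9913 phi_2 = -1.0677
Solve by Cramer's rule:
  det = gamma(0)^2 - gamma(1)^2 = (3.9913)^2 - (1.2567)^2 = 15.93047569 - 1.57929489 = 14.3511808
  phi_hat_1 = [gamma(1) gamma(0) - gamma(1) gamma(2)] / det = [(1.2567)(3.9913) - (1.2567)(-1.0677)] / 14.3511808 = 6.3576453 / 14.3511808 = 0.443
  phi_hat_2 = [gamma(0) gamma(2) - gamma(1)^2] / det = [(3.9913)(-1.0677) - (1.2567)^2] / 14.3511808 = -5.8408059 / 14.3511808 = -0.407
So phi_hat = [0.4430, -0.4070].
Therefore phi_hat_2 = -0.4070.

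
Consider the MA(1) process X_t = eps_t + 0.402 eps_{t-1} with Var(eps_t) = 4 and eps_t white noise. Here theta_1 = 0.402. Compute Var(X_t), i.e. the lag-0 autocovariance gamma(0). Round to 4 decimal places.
\gamma(0) = 4.6464

For an MA(q) process X_t = eps_t + sum_i theta_i eps_{t-i} with
Var(eps_t) = sigma^2, the variance is
  gamma(0) = sigma^2 * (1 + sum_i theta_i^2).
  sum_i theta_i^2 = (0.402)^2 = 0.161604.
  gamma(0) = 4 * (1 + 0.161604) = 4 * 1.161604 = 4.646416, which rounds to 4.6464.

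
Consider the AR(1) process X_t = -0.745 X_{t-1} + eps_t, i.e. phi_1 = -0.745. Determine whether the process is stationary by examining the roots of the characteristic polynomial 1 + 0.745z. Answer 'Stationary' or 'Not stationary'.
\text{Stationary}

The AR(p) characteristic polynomial is P(z) = 1 + 0.745z.
Stationarity requires all roots to lie outside the unit circle, i.e. |z| > 1 for every root.
This is linear in z: 1 + (0.745) z = 0  =>  z = -1/(0.745) = -1.342282,  |z| = 1.342282.
Moduli of all roots: 1.3423.
All moduli strictly greater than 1? Yes.
Verdict: Stationary.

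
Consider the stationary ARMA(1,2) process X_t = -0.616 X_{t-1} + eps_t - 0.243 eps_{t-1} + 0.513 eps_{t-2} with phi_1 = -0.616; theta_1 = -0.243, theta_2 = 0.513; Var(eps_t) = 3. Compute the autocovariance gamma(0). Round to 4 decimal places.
\gamma(0) = 10.4642

Multiply the model equation by X_{t-k} and take expectations. With theta_0 = psi_0 = 1 and psi_j the MA(infinity) weights, this gives
  gamma(k) - sum_i phi_i gamma(k-i) = c_k,
  c_k = sigma^2 * sum_{j=k..q} theta_j psi_{j-k}   (c_k = 0 for k > q),
using gamma(-m) = gamma(m).
psi-weights needed (psi_j = theta_j + sum_i phi_i psi_{j-i}):
  psi_1 = theta_1 + phi_1 = -0.243 + (-0.616) = -0.859
  psi_2 = theta_2 + phi_1 psi_1 = 0.513 + (-0.616)(-0.859) = 1.042144
Right-hand sides:
  c_0 = sigma^2 (1 + theta_1 psi_1 + theta_2 psi_2) = 3 * (1 + (-0.243)(-0.859) + (0.513)(1.042144)) = 3 * 1.743357 = 5.230071
  c_1 = sigma^2 (theta_1 + theta_2 psi_1) = 3 * (-0.243 + (0.513)(-0.859)) = -2.051001
  c_2 = sigma^2 theta_2 = 3 * (0.513) = 1.539
Equations for k = 0 and k = 1 (AR order 1):
  gamma(0) = phi_1 gamma(1) + c_0
  gamma(1) = phi_1 gamma(0) + c_1
Substituting the second into the first: gamma(0) (1 - phi_1^2) = c_0 + phi_1 c_1, so
  gamma(0) = (c_0 + phi_1 c_1) / (1 - phi_1^2) = (5.230071 + (-0.616)(-2.051001)) / (1 - (-0.616)^2) = 6.493487 / 0.620544 = 10.464185.
Therefore gamma(0) = 10.4642 (to 4 decimal places).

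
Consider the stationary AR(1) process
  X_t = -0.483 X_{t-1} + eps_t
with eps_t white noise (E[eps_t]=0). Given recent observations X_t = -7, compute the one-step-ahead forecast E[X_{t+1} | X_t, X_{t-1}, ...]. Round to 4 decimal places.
E[X_{t+1} \mid \mathcal F_t] = 3.3810

For an AR(p) model X_t = c + sum_i phi_i X_{t-i} + eps_t, the
one-step-ahead conditional mean is
  E[X_{t+1} | X_t, ...] = c + sum_i phi_i X_{t+1-i}.
Substitute known values:
  E[X_{t+1} | ...] = (-0.483) * (-7)
                   = 3.3810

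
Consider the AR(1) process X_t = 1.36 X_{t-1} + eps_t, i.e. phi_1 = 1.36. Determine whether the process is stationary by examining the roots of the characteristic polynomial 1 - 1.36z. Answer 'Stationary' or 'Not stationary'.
\text{Not stationary}

The AR(p) characteristic polynomial is P(z) = 1 - 1.36z.
Stationarity requires all roots to lie outside the unit circle, i.e. |z| > 1 for every root.
This is linear in z: 1 + (-1.36) z = 0  =>  z = -1/(-1.36) = 0.735294,  |z| = 0.735294.
Moduli of all roots: 0.7353.
All moduli strictly greater than 1? No.
Verdict: Not stationary.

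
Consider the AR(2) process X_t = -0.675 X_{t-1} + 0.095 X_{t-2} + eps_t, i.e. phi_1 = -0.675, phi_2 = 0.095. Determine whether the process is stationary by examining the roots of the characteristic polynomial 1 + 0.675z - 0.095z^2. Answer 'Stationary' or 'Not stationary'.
\text{Stationary}

The AR(p) characteristic polynomial is P(z) = 1 + 0.675z - 0.095z^2.
Stationarity requires all roots to lie outside the unit circle, i.e. |z| > 1 for every root.
Set 1 + (0.675) z + (-0.095) z^2 = 0, i.e. a z^2 + b z + c = 0 with a = -0.095, b = 0.675, c = 1.
Discriminant D = b^2 - 4ac = (0.675)^2 - 4*(-0.095)*1 = 0.455625 - (-0.38) = 0.835625.
D >= 0, so the roots are real: z = (-b +/- sqrt(D)) / (2a) = (-0.675 +/- 0.914125) / (-0.19).
  z_1 = (-0.675 + 0.914125) / (-0.19) = -1.2586,   |z_1| = 1.2586.
  z_2 = (-0.675 - 0.914125) / (-0.19) = 8.3638,   |z_2| = 8.3638.
Moduli of all roots: 1.2586, 8.3638.
All moduli strictly greater than 1? Yes.
Verdict: Stationary.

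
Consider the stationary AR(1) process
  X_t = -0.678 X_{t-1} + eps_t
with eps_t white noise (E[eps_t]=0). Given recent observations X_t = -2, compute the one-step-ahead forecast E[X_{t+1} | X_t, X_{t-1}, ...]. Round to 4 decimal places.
E[X_{t+1} \mid \mathcal F_t] = 1.3560

For an AR(p) model X_t = c + sum_i phi_i X_{t-i} + eps_t, the
one-step-ahead conditional mean is
  E[X_{t+1} | X_t, ...] = c + sum_i phi_i X_{t+1-i}.
Substitute known values:
  E[X_{t+1} | ...] = (-0.678) * (-2)
                   = 1.3560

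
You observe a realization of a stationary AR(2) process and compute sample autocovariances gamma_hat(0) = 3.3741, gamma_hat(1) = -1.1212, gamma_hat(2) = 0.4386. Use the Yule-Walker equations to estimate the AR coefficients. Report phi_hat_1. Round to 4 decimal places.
\hat\phi_{1} = -0.3250

The Yule-Walker equations for an AR(p) process read, in matrix form,
  Gamma_p phi = r_p,   with   (Gamma_p)_{ij} = gamma(|i - j|),
                       (r_p)_i = gamma(i),   i,j = 1..p.
Substitute the sample gammas (Toeplitz matrix and right-hand side of size 2):
  Gamma_p = [[3.3741, -1.1212], [-1.1212, 3.3741]]
  r_p     = [-1.1212, 0.4386]
Written out:
  3.3741 phi_1 - 1.1212 phi_2 = -1.1212
  -1.1212 phi_1 + 3.3741 phi_2 = 0.4386
Solve by Cramer's rule:
  det = gamma(0)^2 - gamma(1)^2 = (3.3741)^2 - (-1.1212)^2 = 11.38455081 - 1.25708944 = 10.12746137
  phi_hat_1 = [gamma(1) gamma(0) - gamma(1) gamma(2)] / det = [(-1.1212)(3.3741) - (-1.1212)(0.4386)] / 10.12746137 = -3.2912826 / 10.12746137 = -0.325
  phi_hat_2 = [gamma(0) gamma(2) - gamma(1)^2] / det = [(3.3741)(0.4386) - (-1.1212)^2] / 10.12746137 = 0.22279082 / 10.12746137 = 0.022
So phi_hat = [-0.3250, 0.0220].
Therefore phi_hat_1 = -0.3250.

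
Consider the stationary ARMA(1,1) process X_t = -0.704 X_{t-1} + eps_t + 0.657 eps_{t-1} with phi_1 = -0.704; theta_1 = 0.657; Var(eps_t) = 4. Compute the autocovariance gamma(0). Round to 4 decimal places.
\gamma(0) = 4.0175

Multiply the model equation by X_{t-k} and take expectations. With theta_0 = psi_0 = 1 and psi_j the MA(infinity) weights, this gives
  gamma(k) - sum_i phi_i gamma(k-i) = c_k,
  c_k = sigma^2 * sum_{j=k..q} theta_j psi_{j-k}   (c_k = 0 for k > q),
using gamma(-m) = gamma(m).
psi-weights needed (psi_j = theta_j + sum_i phi_i psi_{j-i}):
  psi_1 = theta_1 + phi_1 = 0.657 + (-0.704) = -0.047
Right-hand sides:
  c_0 = sigma^2 (1 + theta_1 psi_1) = 4 * (1 + (0.657)(-0.047)) = 4 * 0.969121 = 3.876484
  c_1 = sigma^2 theta_1 = 4 * (0.657) = 2.628
  c_2 = 0
Equations for k = 0 and k = 1 (AR order 1):
  gamma(0) = phi_1 gamma(1) + c_0
  gamma(1) = phi_1 gamma(0) + c_1
Substituting the second into the first: gamma(0) (1 - phi_1^2) = c_0 + phi_1 c_1, so
  gamma(0) = (c_0 + phi_1 c_1) / (1 - phi_1^2) = (3.876484 + (-0.704)(2.628)) / (1 - (-0.704)^2) = 2.026372 / 0.504384 = 4.017518.
Therefore gamma(0) = 4.0175 (to 4 decimal places).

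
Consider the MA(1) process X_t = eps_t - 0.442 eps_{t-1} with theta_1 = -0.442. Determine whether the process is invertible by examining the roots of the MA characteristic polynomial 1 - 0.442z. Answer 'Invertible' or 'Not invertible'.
\text{Invertible}

The MA(q) characteristic polynomial is P(z) = 1 - 0.442z.
Invertibility requires all roots to lie outside the unit circle, i.e. |z| > 1 for every root.
This is linear in z: 1 + (-0.442) z = 0  =>  z = -1/(-0.442) = 2.262443,  |z| = 2.262443.
Moduli of all roots: 2.2624.
All moduli strictly greater than 1? Yes.
Verdict: Invertible.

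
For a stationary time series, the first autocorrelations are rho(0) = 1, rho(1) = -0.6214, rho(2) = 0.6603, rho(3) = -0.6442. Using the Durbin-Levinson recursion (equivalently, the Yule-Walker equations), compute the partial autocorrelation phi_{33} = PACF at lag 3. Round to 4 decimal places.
\phi_{33} = -0.2841

The PACF at lag k is phi_{kk}, the last component of the solution
to the Yule-Walker system G_k phi = r_k where
  (G_k)_{ij} = rho(|i - j|), (r_k)_i = rho(i), i,j = 1..k.
Equivalently, Durbin-Levinson gives phi_{kk} iteratively:
  phi_{11} = rho(1)
  phi_{kk} = [rho(k) - sum_{j=1..k-1} phi_{k-1,j} rho(k-j)]
            / [1 - sum_{j=1..k-1} phi_{k-1,j} rho(j)],
  phi_{k,j} = phi_{k-1,j} - phi_{kk} phi_{k-1,k-j},  j = 1..k-1.
Step k = 1:
  phi_11 = rho(1) = -0.6214.
Step k = 2:
  phi_22 = [rho(2) - phi_11 rho(1)] / [1 - phi_11 rho(1)] = [0.6603 - (-0.6214)(-0.6214)] / [1 - (-0.6214)(-0.6214)]
         = 0.27416204 / 0.61386204 = 0.446618.
  Update: phi_21 = phi_11 - phi_22 phi_11 = -0.6214 - (0.446618)(-0.6214) = -0.343871.
Step k = 3:
  phi_33 = [rho(3) - phi_21 rho(2) - phi_22 rho(1)] / [1 - phi_21 rho(1) - phi_22 rho(2)]
    numerator   = -0.6442 - (-0.343871)(0.6603) - (0.446618)(-0.6214) = -0.1396131
    denominator = 1 - (-0.343871)(-0.6214) - (0.446618)(0.6603) = 0.49141625
  phi_33 = -0.1396131 / 0.49141625 = -0.2841.
Therefore phi_{33} = -0.2841.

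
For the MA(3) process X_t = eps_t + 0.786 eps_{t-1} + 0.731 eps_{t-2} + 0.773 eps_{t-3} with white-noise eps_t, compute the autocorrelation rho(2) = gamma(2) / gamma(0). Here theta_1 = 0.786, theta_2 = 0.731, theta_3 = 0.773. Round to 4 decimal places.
\rho(2) = 0.4868

For an MA(q) process with theta_0 = 1, the autocovariance is
  gamma(k) = sigma^2 * sum_{i=0..q-k} theta_i * theta_{i+k},
and rho(k) = gamma(k) / gamma(0). Sigma^2 cancels.
  numerator   = (1)*(0.731) + (0.786)*(0.773) = 1.338578.
  denominator = (1)^2 + (0.786)^2 + (0.731)^2 + (0.773)^2 = 2.749686.
  rho(2) = 1.338578 / 2.749686 = 0.4868.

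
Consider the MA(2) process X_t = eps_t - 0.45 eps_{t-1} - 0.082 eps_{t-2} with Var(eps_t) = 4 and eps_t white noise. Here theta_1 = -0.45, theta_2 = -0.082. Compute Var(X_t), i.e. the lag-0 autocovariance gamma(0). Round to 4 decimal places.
\gamma(0) = 4.8369

For an MA(q) process X_t = eps_t + sum_i theta_i eps_{t-i} with
Var(eps_t) = sigma^2, the variance is
  gamma(0) = sigma^2 * (1 + sum_i theta_i^2).
  sum_i theta_i^2 = (-0.45)^2 + (-0.082)^2 = 0.2025 + 0.006724 = 0.209224.
  gamma(0) = 4 * (1 + 0.209224) = 4 * 1.209224 = 4.836896, which rounds to 4.8369.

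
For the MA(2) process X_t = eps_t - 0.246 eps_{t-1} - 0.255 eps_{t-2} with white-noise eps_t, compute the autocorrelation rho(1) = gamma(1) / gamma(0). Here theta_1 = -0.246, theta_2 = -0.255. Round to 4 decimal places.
\rho(1) = -0.1628

For an MA(q) process with theta_0 = 1, the autocovariance is
  gamma(k) = sigma^2 * sum_{i=0..q-k} theta_i * theta_{i+k},
and rho(k) = gamma(k) / gamma(0). Sigma^2 cancels.
  numerator   = (1)*(-0.246) + (-0.246)*(-0.255) = -0.18327.
  denominator = (1)^2 + (-0.246)^2 + (-0.255)^2 = 1.125541.
  rho(1) = -0.18327 / 1.125541 = -0.1628.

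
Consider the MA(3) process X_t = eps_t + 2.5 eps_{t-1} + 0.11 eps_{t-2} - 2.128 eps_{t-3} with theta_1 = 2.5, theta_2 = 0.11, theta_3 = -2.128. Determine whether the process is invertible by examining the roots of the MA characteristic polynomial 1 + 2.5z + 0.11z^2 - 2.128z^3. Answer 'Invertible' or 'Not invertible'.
\text{Not invertible}

The MA(q) characteristic polynomial is P(z) = 1 + 2.5z + 0.11z^2 - 2.128z^3.
Invertibility requires all roots to lie outside the unit circle, i.e. |z| > 1 for every root.
Degree 3: look for a simple real root z0 first, then factor out (1 - z/z0) and solve the remaining quadratic.
Testing z0 = -0.625: P(-0.625) = 1 + (2.5)(-0.625) + (0.11)(-0.625)^2 + (-2.128)(-0.625)^3
  = 1 + (-1.5625) + (0.042969) + (0.519531) = 0.  So z_0 = -0.625 is a root, |z_0| = 0.625.
Divide out the factor (1 + 1.6 z) = (1 - z/z0) (since 1/z0 = -1.6):
  P(z) = (1 + 1.6 z)(1 + (0.9) z + (-1.33) z^2)
  [check: z-coef 0.9 - (-1.6) = 2.5; z^2-coef -1.33 - (-1.6)(0.9) = 0.11; z^3-coef -(-1.6)(-1.33) = -2.128.]
Remaining roots from the quadratic factor 1 + (0.9) z + (-1.33) z^2:
  Set 1 + (0.9) z + (-1.33) z^2 = 0, i.e. a z^2 + b z + c = 0 with a = -1.33, b = 0.9, c = 1.
  Discriminant D = b^2 - 4ac = (0.9)^2 - 4*(-1.33)*1 = 0.81 - (-5.32) = 6.13.
  D >= 0, so the roots are real: z = (-b +/- sqrt(D)) / (2a) = (-0.9 +/- 2.475884) / (-2.66).
    z_1 = (-0.9 + 2.475884) / (-2.66) = -0.5924,   |z_1| = 0.5924.
    z_2 = (-0.9 - 2.475884) / (-2.66) = 1.2691,   |z_2| = 1.2691.
Moduli of all roots: 0.6250, 0.5924, 1.2691.
All moduli strictly greater than 1? No.
Verdict: Not invertible.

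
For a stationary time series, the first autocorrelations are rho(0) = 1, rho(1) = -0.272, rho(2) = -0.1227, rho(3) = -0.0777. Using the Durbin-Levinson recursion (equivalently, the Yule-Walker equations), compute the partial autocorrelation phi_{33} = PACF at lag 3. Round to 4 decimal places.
\phi_{33} = -0.1990

The PACF at lag k is phi_{kk}, the last component of the solution
to the Yule-Walker system G_k phi = r_k where
  (G_k)_{ij} = rho(|i - j|), (r_k)_i = rho(i), i,j = 1..k.
Equivalently, Durbin-Levinson gives phi_{kk} iteratively:
  phi_{11} = rho(1)
  phi_{kk} = [rho(k) - sum_{j=1..k-1} phi_{k-1,j} rho(k-j)]
            / [1 - sum_{j=1..k-1} phi_{k-1,j} rho(j)],
  phi_{k,j} = phi_{k-1,j} - phi_{kk} phi_{k-1,k-j},  j = 1..k-1.
Step k = 1:
  phi_11 = rho(1) = -0.272.
Step k = 2:
  phi_22 = [rho(2) - phi_11 rho(1)] / [1 - phi_11 rho(1)] = [-0.1227 - (-0.272)(-0.272)] / [1 - (-0.272)(-0.272)]
         = -0.196684 / 0.926016 = -0.212398.
  Update: phi_21 = phi_11 - phi_22 phi_11 = -0.272 - (-0.212398)(-0.272) = -0.329772.
Step k = 3:
  phi_33 = [rho(3) - phi_21 rho(2) - phi_22 rho(1)] / [1 - phi_21 rho(1) - phi_22 rho(2)]
    numerator   = -0.0777 - (-0.329772)(-0.1227) - (-0.212398)(-0.272) = -0.17593533
    denominator = 1 - (-0.329772)(-0.272) - (-0.212398)(-0.1227) = 0.8842407
  phi_33 = -0.17593533 / 0.8842407 = -0.199.
Therefore phi_{33} = -0.1990.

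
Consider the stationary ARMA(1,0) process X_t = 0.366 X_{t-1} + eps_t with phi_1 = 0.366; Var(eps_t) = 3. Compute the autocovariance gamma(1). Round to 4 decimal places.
\gamma(1) = 1.2678

Multiply the model equation by X_{t-k} and take expectations. With theta_0 = psi_0 = 1 and psi_j the MA(infinity) weights, this gives
  gamma(k) - sum_i phi_i gamma(k-i) = c_k,
  c_k = sigma^2 * sum_{j=k..q} theta_j psi_{j-k}   (c_k = 0 for k > q),
using gamma(-m) = gamma(m).
Pure AR (q = 0): c_0 = sigma^2 = 3, c_k = 0 for k >= 1.
Equations for k = 0 and k = 1 (AR order 1):
  gamma(0) = phi_1 gamma(1) + c_0
  gamma(1) = phi_1 gamma(0) + c_1
Substituting the second into the first: gamma(0) (1 - phi_1^2) = c_0 + phi_1 c_1, so
  gamma(0) = c_0 / (1 - phi_1^2) = 3 / (1 - (0.366)^2) = 3 / 0.866044 = 3.464027.
  gamma(1) = phi_1 gamma(0) = (0.366)(3.464027) = 1.267834.
Therefore gamma(1) = 1.2678 (to 4 decimal places).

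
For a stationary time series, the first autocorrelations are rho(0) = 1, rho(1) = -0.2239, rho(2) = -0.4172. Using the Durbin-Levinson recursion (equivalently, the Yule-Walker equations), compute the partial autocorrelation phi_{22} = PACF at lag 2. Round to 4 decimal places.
\phi_{22} = -0.4920

The PACF at lag k is phi_{kk}, the last component of the solution
to the Yule-Walker system G_k phi = r_k where
  (G_k)_{ij} = rho(|i - j|), (r_k)_i = rho(i), i,j = 1..k.
Equivalently, Durbin-Levinson gives phi_{kk} iteratively:
  phi_{11} = rho(1)
  phi_{kk} = [rho(k) - sum_{j=1..k-1} phi_{k-1,j} rho(k-j)]
            / [1 - sum_{j=1..k-1} phi_{k-1,j} rho(j)],
  phi_{k,j} = phi_{k-1,j} - phi_{kk} phi_{k-1,k-j},  j = 1..k-1.
Step k = 1:
  phi_11 = rho(1) = -0.2239.
Step k = 2:
  phi_22 = [rho(2) - phi_11 rho(1)] / [1 - phi_11 rho(1)] = [-0.4172 - (-0.2239)(-0.2239)] / [1 - (-0.2239)(-0.2239)]
         = -0.46733121 / 0.94986879 = -0.492.
Therefore phi_{22} = -0.4920.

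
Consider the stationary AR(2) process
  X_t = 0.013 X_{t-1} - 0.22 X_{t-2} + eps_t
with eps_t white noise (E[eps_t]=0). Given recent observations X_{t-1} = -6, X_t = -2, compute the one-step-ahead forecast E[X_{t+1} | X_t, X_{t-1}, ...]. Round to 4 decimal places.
E[X_{t+1} \mid \mathcal F_t] = 1.2940

For an AR(p) model X_t = c + sum_i phi_i X_{t-i} + eps_t, the
one-step-ahead conditional mean is
  E[X_{t+1} | X_t, ...] = c + sum_i phi_i X_{t+1-i}.
Substitute known values:
  E[X_{t+1} | ...] = (0.013) * (-2) + (-0.22) * (-6)
                   = 1.2940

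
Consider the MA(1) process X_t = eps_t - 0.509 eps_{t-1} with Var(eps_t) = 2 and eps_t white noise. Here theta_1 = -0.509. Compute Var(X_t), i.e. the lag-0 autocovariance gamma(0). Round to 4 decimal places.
\gamma(0) = 2.5182

For an MA(q) process X_t = eps_t + sum_i theta_i eps_{t-i} with
Var(eps_t) = sigma^2, the variance is
  gamma(0) = sigma^2 * (1 + sum_i theta_i^2).
  sum_i theta_i^2 = (-0.509)^2 = 0.259081.
  gamma(0) = 2 * (1 + 0.259081) = 2 * 1.259081 = 2.518162, which rounds to 2.5182.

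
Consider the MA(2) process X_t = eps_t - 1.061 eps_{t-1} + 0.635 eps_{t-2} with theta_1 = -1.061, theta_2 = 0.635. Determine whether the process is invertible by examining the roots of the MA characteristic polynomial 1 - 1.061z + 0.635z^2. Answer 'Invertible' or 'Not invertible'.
\text{Invertible}

The MA(q) characteristic polynomial is P(z) = 1 - 1.061z + 0.635z^2.
Invertibility requires all roots to lie outside the unit circle, i.e. |z| > 1 for every root.
Set 1 + (-1.061) z + (0.635) z^2 = 0, i.e. a z^2 + b z + c = 0 with a = 0.635, b = -1.061, c = 1.
Discriminant D = b^2 - 4ac = (-1.061)^2 - 4*(0.635)*1 = 1.125721 - (2.54) = -1.414279.
D < 0, so the roots are the complex-conjugate pair z = (-b +/- i sqrt(-D)) / (2a) = 0.8354 +/- 0.9364i.
For a conjugate pair |z|^2 = z * conj(z) = (product of roots) = c/a = 1/(0.635) = 1.574803, so |z| = sqrt(1.574803) = 1.2549 for both roots.
Moduli of all roots: 1.2549, 1.2549.
All moduli strictly greater than 1? Yes.
Verdict: Invertible.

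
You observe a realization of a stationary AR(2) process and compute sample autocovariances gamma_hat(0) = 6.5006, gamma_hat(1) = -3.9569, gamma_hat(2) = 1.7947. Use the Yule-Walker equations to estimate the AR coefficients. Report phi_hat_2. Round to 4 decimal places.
\hat\phi_{2} = -0.1500

The Yule-Walker equations for an AR(p) process read, in matrix form,
  Gamma_p phi = r_p,   with   (Gamma_p)_{ij} = gamma(|i - j|),
                       (r_p)_i = gamma(i),   i,j = 1..p.
Substitute the sample gammas (Toeplitz matrix and right-hand side of size 2):
  Gamma_p = [[6.5006, -3.9569], [-3.9569, 6.5006]]
  r_p     = [-3.9569, 1.7947]
Written out:
  6.5006 phi_1 - 3.9569 phi_2 = -3.9569
  -3.9569 phi_1 + 6.5006 phi_2 = 1.7947
Solve by Cramer's rule:
  det = gamma(0)^2 - gamma(1)^2 = (6.5006)^2 - (-3.9569)^2 = 42.25780036 - 15.65705761 = 26.60074275
  phi_hat_1 = [gamma(1) gamma(0) - gamma(1) gamma(2)] / det = [(-3.9569)(6.5006) - (-3.9569)(1.7947)] / 26.60074275 = -18.62077571 / 26.60074275 = -0.7
  phi_hat_2 = [gamma(0) gamma(2) - gamma(1)^2] / det = [(6.5006)(1.7947) - (-3.9569)^2] / 26.60074275 = -3.99043079 / 26.60074275 = -0.15
So phi_hat = [-0.7000, -0.1500].
Therefore phi_hat_2 = -0.1500.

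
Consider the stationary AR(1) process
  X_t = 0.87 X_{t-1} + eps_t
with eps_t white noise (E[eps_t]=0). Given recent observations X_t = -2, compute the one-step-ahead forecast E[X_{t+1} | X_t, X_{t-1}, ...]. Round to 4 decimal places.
E[X_{t+1} \mid \mathcal F_t] = -1.7400

For an AR(p) model X_t = c + sum_i phi_i X_{t-i} + eps_t, the
one-step-ahead conditional mean is
  E[X_{t+1} | X_t, ...] = c + sum_i phi_i X_{t+1-i}.
Substitute known values:
  E[X_{t+1} | ...] = (0.87) * (-2)
                   = -1.7400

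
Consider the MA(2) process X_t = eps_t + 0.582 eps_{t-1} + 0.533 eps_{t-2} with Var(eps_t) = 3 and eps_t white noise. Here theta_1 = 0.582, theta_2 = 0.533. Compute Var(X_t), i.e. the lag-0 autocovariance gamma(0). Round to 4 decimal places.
\gamma(0) = 4.8684

For an MA(q) process X_t = eps_t + sum_i theta_i eps_{t-i} with
Var(eps_t) = sigma^2, the variance is
  gamma(0) = sigma^2 * (1 + sum_i theta_i^2).
  sum_i theta_i^2 = (0.582)^2 + (0.533)^2 = 0.338724 + 0.284089 = 0.622813.
  gamma(0) = 3 * (1 + 0.622813) = 3 * 1.622813 = 4.868439, which rounds to 4.8684.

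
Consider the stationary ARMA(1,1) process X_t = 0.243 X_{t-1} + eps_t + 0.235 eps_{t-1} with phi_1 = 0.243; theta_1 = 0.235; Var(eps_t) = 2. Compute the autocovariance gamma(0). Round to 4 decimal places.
\gamma(0) = 2.4856

Multiply the model equation by X_{t-k} and take expectations. With theta_0 = psi_0 = 1 and psi_j the MA(infinity) weights, this gives
  gamma(k) - sum_i phi_i gamma(k-i) = c_k,
  c_k = sigma^2 * sum_{j=k..q} theta_j psi_{j-k}   (c_k = 0 for k > q),
using gamma(-m) = gamma(m).
psi-weights needed (psi_j = theta_j + sum_i phi_i psi_{j-i}):
  psi_1 = theta_1 + phi_1 = 0.235 + (0.243) = 0.478
Right-hand sides:
  c_0 = sigma^2 (1 + theta_1 psi_1) = 2 * (1 + (0.235)(0.478)) = 2 * 1.11233 = 2.22466
  c_1 = sigma^2 theta_1 = 2 * (0.235) = 0.47
  c_2 = 0
Equations for k = 0 and k = 1 (AR order 1):
  gamma(0) = phi_1 gamma(1) + c_0
  gamma(1) = phi_1 gamma(0) + c_1
Substituting the second into the first: gamma(0) (1 - phi_1^2) = c_0 + phi_1 c_1, so
  gamma(0) = (c_0 + phi_1 c_1) / (1 - phi_1^2) = (2.22466 + (0.243)(0.47)) / (1 - (0.243)^2) = 2.33887 / 0.940951 = 2.485645.
Therefore gamma(0) = 2.4856 (to 4 decimal places).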